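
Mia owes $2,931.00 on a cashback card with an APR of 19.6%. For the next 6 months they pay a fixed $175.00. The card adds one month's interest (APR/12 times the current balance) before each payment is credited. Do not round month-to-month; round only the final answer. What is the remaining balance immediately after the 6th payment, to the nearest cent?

Monthly rate r = 19.6%/12 = 1.63333% = 0.0163333.
Each month: B ← B·(1+r) − $175.00.
Month 1: interest $47.87; balance after payment $2,803.87.
Month 2: interest $45.80; balance after payment $2,674.67.
Month 3: interest $43.69; balance after payment $2,543.36.
Month 4: interest $41.54; balance after payment $2,409.90.
Month 5: interest $39.36; balance after payment $2,274.26.
Month 6: interest $37.15; balance after payment $2,136.41.

$2,136.41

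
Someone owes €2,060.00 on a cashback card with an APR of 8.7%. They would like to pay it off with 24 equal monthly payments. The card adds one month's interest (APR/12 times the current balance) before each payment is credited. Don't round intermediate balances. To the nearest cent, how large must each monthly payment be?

Monthly rate r = 8.7%/12 = 0.725% = 0.00725.
Level-payment amortization: P = B₀·r / (1 − (1+r)^(−n)) = 2060.00·0.00725 / (1 − 1.00725^(−24)).
Denominator 1 − (1+r)^(−24) = 0.159175467.
P = 14.935 / 0.159175467 ≈ 93.83.

€93.83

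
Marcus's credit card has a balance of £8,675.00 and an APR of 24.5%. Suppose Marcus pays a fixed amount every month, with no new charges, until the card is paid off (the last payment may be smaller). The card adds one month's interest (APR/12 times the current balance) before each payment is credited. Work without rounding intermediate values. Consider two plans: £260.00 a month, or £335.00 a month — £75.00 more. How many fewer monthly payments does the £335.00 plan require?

Monthly rate r = 24.5%/12 = 2.04167% = 0.0204167.
At £260.00/mo: n = ⌈−ln(1 − rB₀/P)/ln(1+r)⌉ = 57 payments (last £147.35); total interest = total paid − £8,675.00 = £6,032.35.
At £335.00/mo: 38 payments (last £74.38); total interest £3,794.38.
Payments saved = 57 − 38 = 19.

19 fewer payments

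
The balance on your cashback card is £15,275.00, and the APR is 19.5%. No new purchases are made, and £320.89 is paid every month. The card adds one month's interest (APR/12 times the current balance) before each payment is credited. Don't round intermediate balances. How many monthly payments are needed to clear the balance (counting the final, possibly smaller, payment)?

Monthly rate r = 19.5%/12 = 1.625% = 0.01625.
Recurrence: B ← B·(1+r) − £320.89.
Month 1: interest £248.22; balance after payment £15,202.33.
Month 2: interest £247.04; balance after payment £15,128.48.
Closed form: n = −ln(1 − rB₀/P)/ln(1+r) = −ln(0.22647)/ln(1.01625) ≈ 92.135, so the balance reaches zero during payment 93.

93 payments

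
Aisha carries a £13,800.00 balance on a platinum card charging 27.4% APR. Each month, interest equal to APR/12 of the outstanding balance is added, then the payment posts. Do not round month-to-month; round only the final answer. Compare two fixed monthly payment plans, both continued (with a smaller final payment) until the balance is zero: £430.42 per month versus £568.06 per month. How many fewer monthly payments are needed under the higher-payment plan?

23 fewer payments

Monthly rate r = 27.4%/12 = 2.28333% = 0.0228333.
At £430.42/mo: n = ⌈−ln(1 − rB₀/P)/ln(1+r)⌉ = 59 payments (last £146.18); total interest = total paid − £13,800.00 = £11,310.54.
At £568.06/mo: 36 payments (last £474.33); total interest £6,556.43.
Payments saved = 59 − 36 = 23.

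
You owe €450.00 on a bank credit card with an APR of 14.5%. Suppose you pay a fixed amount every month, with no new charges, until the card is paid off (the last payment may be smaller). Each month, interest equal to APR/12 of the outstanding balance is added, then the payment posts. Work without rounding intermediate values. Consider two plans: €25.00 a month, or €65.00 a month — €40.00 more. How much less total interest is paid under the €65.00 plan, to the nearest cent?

€37.68

Monthly rate r = 14.5%/12 = 1.20833% = 0.0120833.
At €25.00/mo: n = ⌈−ln(1 − rB₀/P)/ln(1+r)⌉ = 21 payments (last €10.53); total interest = total paid − €450.00 = €60.53.
At €65.00/mo: 8 payments (last €17.85); total interest €22.85.
Interest saved = €60.53 − €22.85 = €37.68.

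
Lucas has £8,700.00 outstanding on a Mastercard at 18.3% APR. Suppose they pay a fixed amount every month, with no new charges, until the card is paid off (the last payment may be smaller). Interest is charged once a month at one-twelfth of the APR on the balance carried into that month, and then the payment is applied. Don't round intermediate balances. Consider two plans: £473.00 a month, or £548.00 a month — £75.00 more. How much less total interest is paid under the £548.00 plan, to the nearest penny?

£250.56

Monthly rate r = 18.3%/12 = 1.525% = 0.01525.
At £473.00/mo: n = ⌈−ln(1 − rB₀/P)/ln(1+r)⌉ = 22 payments (last £355.75); total interest = total paid − £8,700.00 = £1,588.75.
At £548.00/mo: 19 payments (last £174.19); total interest £1,338.19.
Interest saved = £1,588.75 − £1,338.19 = £250.56.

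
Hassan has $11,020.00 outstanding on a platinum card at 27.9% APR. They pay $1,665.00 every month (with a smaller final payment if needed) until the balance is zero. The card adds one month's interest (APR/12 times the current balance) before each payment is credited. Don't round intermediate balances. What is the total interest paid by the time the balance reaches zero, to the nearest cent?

Monthly rate r = 27.9%/12 = 2.325% = 0.02325.
Payoff takes n = ⌈−ln(1 − rB₀/P)/ln(1+r)⌉ = ⌈7.270⌉ = 8 payments; the last is $453.69.
Total paid = 7·$1,665.00 + $453.69 = $12,108.69.
Total interest = total paid − principal = $12,108.69 − $11,020.00 = $1,088.69.

$1,088.69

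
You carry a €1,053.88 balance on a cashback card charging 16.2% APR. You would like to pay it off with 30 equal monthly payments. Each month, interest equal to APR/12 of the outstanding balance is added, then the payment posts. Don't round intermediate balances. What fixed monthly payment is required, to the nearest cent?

Monthly rate r = 16.2%/12 = 1.35% = 0.0135.
Level-payment amortization: P = B₀·r / (1 − (1+r)^(−n)) = 1053.88·0.0135 / (1 − 1.0135^(−30)).
Denominator 1 − (1+r)^(−30) = 0.331213637.
P = 14.2274 / 0.331213637 ≈ 42.96.

€42.96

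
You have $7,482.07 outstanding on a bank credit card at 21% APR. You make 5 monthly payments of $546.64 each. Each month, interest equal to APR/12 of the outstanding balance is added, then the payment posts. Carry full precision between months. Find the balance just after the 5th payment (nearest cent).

Monthly rate r = 21%/12 = 1.75% = 0.0175.
Each month: B ← B·(1+r) − $546.64.
Month 1: interest $130.94; balance after payment $7,066.37.
Month 2: interest $123.66; balance after payment $6,643.39.
Month 3: interest $116.26; balance after payment $6,213.01.
Month 4: interest $108.73; balance after payment $5,775.09.
Month 5: interest $101.06; balance after payment $5,329.52.

$5,329.52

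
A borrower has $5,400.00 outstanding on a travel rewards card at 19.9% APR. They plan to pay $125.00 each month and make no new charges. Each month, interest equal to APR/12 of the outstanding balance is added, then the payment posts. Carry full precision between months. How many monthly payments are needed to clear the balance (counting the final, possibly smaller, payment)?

77 payments

Monthly rate r = 19.9%/12 = 1.65833% = 0.0165833.
Recurrence: B ← B·(1+r) − $125.00.
Month 1: interest $89.55; balance after payment $5,364.55.
Month 2: interest $88.96; balance after payment $5,328.51.
Closed form: n = −ln(1 − rB₀/P)/ln(1+r) = −ln(0.2836)/ln(1.01658) ≈ 76.620, so the balance reaches zero during payment 77.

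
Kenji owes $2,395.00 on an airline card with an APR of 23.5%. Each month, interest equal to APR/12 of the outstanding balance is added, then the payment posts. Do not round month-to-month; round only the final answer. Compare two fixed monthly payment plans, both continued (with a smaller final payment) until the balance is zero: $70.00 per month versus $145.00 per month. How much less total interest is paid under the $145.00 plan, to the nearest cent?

Monthly rate r = 23.5%/12 = 1.95833% = 0.0195833.
At $70.00/mo: n = ⌈−ln(1 − rB₀/P)/ln(1+r)⌉ = 58 payments (last $11.98); total interest = total paid − $2,395.00 = $1,606.98.
At $145.00/mo: 21 payments (last $21.76); total interest $526.76.
Interest saved = $1,606.98 − $526.76 = $1,080.22.

$1,080.22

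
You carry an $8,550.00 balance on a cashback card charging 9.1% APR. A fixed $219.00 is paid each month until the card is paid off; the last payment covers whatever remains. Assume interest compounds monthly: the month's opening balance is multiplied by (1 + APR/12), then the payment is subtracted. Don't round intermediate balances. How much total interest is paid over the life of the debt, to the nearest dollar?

Monthly rate r = 9.1%/12 = 0.758333% = 0.00758333.
Payoff takes n = ⌈−ln(1 − rB₀/P)/ln(1+r)⌉ = ⌈46.470⌉ = 47 payments; the last is $103.03.
Total paid = 46·$219.00 + $103.03 = $10,177.03.
Total interest = total paid − principal = $10,177.03 − $8,550.00 = $1,627.03.

$1,627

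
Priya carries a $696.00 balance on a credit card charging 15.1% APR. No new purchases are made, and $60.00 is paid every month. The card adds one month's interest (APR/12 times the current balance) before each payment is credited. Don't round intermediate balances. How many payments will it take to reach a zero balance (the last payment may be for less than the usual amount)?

13 months

Monthly rate r = 15.1%/12 = 1.25833% = 0.0125833.
Recurrence: B ← B·(1+r) − $60.00.
Month 1: interest $8.76; balance after payment $644.76.
Month 2: interest $8.11; balance after payment $592.87.
Closed form: n = −ln(1 − rB₀/P)/ln(1+r) = −ln(0.85403)/ln(1.01258) ≈ 12.618, so the balance reaches zero during payment 13.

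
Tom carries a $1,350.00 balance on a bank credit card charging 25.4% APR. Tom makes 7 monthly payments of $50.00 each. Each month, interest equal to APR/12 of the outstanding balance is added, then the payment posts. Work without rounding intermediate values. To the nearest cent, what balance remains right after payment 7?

Monthly rate r = 25.4%/12 = 2.11667% = 0.0211667.
Each month: B ← B·(1+r) − $50.00.
Month 1: interest $28.57; balance after payment $1,328.58.
Month 2: interest $28.12; balance after payment $1,306.70.
Month 3: interest $27.66; balance after payment $1,284.35.
Month 4: interest $27.19; balance after payment $1,261.54.
Month 5: interest $26.70; balance after payment $1,238.24.
Month 6: interest $26.21; balance after payment $1,214.45.
Month 7: interest $25.71; balance after payment $1,190.16.

$1,190.16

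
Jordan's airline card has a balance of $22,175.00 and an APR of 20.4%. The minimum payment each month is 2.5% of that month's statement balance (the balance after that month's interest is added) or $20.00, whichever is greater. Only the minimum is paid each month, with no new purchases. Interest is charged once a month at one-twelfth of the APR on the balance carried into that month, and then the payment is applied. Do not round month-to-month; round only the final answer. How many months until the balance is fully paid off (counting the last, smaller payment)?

Monthly rate r = 20.4%/12 = 1.7% = 0.017.
While 2.5% of the post-interest balance exceeds $20.00, each month B ← (B·(1+r))·(1 − 0.025), i.e. B shrinks by the factor (1+r)·0.975 = 0.99157.
This holds for months 1–395. Entering month 396 the balance is $784.27; 2.5% of the post-interest balance is now below $20.00, so the flat $20.00 minimum applies from here.
From month 396 a fixed $20.00 at rate r clears $784.27 in 66 more payments. Total: 395 + 66 = 461 months.

461 months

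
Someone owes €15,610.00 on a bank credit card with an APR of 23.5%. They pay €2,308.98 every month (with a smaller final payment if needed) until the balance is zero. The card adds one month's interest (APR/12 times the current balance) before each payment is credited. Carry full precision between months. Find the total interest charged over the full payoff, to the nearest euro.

€1,303

Monthly rate r = 23.5%/12 = 1.95833% = 0.0195833.
Payoff takes n = ⌈−ln(1 − rB₀/P)/ln(1+r)⌉ = ⌈7.323⌉ = 8 payments; the last is €750.15.
Total paid = 7·€2,308.98 + €750.15 = €16,913.01.
Total interest = total paid − principal = €16,913.01 − €15,610.00 = €1,303.01.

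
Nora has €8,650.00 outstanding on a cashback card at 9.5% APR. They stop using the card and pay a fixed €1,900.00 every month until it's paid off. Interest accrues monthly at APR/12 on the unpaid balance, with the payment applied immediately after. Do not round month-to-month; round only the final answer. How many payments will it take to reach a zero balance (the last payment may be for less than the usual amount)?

5 months

Monthly rate r = 9.5%/12 = 0.791667% = 0.00791667.
Recurrence: B ← B·(1+r) − €1,900.00.
Month 1: interest €68.48; balance after payment €6,818.48.
Month 2: interest €53.98; balance after payment €4,972.46.
Month 3: interest €39.37; balance after payment €3,111.82.
Month 4: interest €24.64; balance after payment €1,236.46.
Month 5: interest €9.79; balance after payment €0.00.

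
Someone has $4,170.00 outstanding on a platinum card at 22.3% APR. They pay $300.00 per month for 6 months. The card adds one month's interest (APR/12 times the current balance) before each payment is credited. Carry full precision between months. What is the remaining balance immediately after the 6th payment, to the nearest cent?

Monthly rate r = 22.3%/12 = 1.85833% = 0.0185833.
Each month: B ← B·(1+r) − $300.00.
Month 1: interest $77.49; balance after payment $3,947.49.
Month 2: interest $73.36; balance after payment $3,720.85.
Month 3: interest $69.15; balance after payment $3,490.00.
Month 4: interest $64.86; balance after payment $3,254.85.
Month 5: interest $60.49; balance after payment $3,015.34.
Month 6: interest $56.04; balance after payment $2,771.37.

$2,771.37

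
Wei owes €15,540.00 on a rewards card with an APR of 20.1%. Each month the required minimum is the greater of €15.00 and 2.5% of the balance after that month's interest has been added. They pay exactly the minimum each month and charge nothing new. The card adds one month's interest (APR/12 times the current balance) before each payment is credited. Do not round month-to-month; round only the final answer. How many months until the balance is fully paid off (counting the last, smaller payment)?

441 months

Monthly rate r = 20.1%/12 = 1.675% = 0.01675.
While 2.5% of the post-interest balance exceeds €15.00, each month B ← (B·(1+r))·(1 − 0.025), i.e. B shrinks by the factor (1+r)·0.975 = 0.99133.
This holds for months 1–376. Entering month 377 the balance is €588.46; 2.5% of the post-interest balance is now below €15.00, so the flat €15.00 minimum applies from here.
From month 377 a fixed €15.00 at rate r clears €588.46 in 65 more payments. Total: 376 + 65 = 441 months.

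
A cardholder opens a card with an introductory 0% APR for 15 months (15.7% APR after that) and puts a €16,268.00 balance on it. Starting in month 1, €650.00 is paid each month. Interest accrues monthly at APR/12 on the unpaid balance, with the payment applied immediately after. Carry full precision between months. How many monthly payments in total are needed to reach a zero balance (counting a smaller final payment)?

26 months

Promo months 1–15 at r₀ = 0%/12 = 0; months 16+ at r₁ = 15.7%/12 = 0.0130833.
After month 15 (no interest yet): B = €16,268.00 − 15·€650.00 = €6,518.00.
Then at r₁ with €650.00/mo: n₂ = −ln(1 − r₁·B/P)/ln(1+r₁) ≈ 10.82 → 11 more payments.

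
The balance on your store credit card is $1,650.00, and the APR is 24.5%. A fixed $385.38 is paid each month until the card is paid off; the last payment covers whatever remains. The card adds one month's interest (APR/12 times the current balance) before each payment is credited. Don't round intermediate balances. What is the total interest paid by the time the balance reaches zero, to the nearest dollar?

$95

Monthly rate r = 24.5%/12 = 2.04167% = 0.0204167.
Payoff takes n = ⌈−ln(1 − rB₀/P)/ln(1+r)⌉ = ⌈4.526⌉ = 5 payments; the last is $203.63.
Total paid = 4·$385.38 + $203.63 = $1,745.15.
Total interest = total paid − principal = $1,745.15 − $1,650.00 = $95.15.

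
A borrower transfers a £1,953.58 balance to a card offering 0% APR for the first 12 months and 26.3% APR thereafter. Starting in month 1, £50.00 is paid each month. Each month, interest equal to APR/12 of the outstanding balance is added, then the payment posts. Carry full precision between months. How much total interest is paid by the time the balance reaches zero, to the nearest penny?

Promo months 1–12 at r₀ = 0%/12 = 0; months 13+ at r₁ = 26.3%/12 = 0.0219167.
After month 12 (no interest yet): B = £1,953.58 − 12·£50.00 = £1,353.58.
Then at r₁ with £50.00/mo: n₂ = −ln(1 − r₁·B/P)/ln(1+r₁) ≈ 41.50 → 42 more payments.
Total paid = 53·£50.00 + £25.16 = £2,675.16; interest = £2,675.16 − £1,953.58 = £721.58.

£721.58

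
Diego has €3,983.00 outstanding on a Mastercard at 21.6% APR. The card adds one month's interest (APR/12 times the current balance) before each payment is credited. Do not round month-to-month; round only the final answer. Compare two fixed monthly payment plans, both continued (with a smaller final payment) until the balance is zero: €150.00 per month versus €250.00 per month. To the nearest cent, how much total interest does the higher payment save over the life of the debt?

Monthly rate r = 21.6%/12 = 1.8% = 0.018.
At €150.00/mo: n = ⌈−ln(1 − rB₀/P)/ln(1+r)⌉ = 37 payments (last €65.69); total interest = total paid − €3,983.00 = €1,482.69.
At €250.00/mo: 19 payments (last €236.12); total interest €753.12.
Interest saved = €1,482.69 − €753.12 = €729.57.

€729.57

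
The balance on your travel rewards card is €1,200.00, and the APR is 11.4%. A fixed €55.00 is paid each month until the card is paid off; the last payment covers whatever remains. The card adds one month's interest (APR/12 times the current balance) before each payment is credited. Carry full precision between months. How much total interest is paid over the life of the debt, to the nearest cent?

Monthly rate r = 11.4%/12 = 0.95% = 0.0095.
Payoff takes n = ⌈−ln(1 − rB₀/P)/ln(1+r)⌉ = ⌈24.566⌉ = 25 payments; the last is €31.20.
Total paid = 24·€55.00 + €31.20 = €1,351.20.
Total interest = total paid − principal = €1,351.20 − €1,200.00 = €151.20.

€151.20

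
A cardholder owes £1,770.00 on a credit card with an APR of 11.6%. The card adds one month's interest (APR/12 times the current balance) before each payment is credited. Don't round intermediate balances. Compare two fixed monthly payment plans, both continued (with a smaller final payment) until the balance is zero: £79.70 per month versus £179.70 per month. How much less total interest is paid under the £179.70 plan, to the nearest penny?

Monthly rate r = 11.6%/12 = 0.966667% = 0.00966667.
At £79.70/mo: n = ⌈−ln(1 − rB₀/P)/ln(1+r)⌉ = 26 payments (last £9.63); total interest = total paid − £1,770.00 = £232.13.
At £179.70/mo: 11 payments (last £72.21); total interest £99.21.
Interest saved = £232.13 − £99.21 = £132.92.

£132.92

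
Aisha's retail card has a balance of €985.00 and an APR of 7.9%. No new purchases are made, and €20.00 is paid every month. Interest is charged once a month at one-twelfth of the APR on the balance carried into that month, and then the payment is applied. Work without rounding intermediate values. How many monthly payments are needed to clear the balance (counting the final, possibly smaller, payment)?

60 months

Monthly rate r = 7.9%/12 = 0.658333% = 0.00658333.
Recurrence: B ← B·(1+r) − €20.00.
Month 1: interest €6.48; balance after payment €971.48.
Month 2: interest €6.40; balance after payment €957.88.
Closed form: n = −ln(1 − rB₀/P)/ln(1+r) = −ln(0.67577)/ln(1.00658) ≈ 59.725, so the balance reaches zero during payment 60.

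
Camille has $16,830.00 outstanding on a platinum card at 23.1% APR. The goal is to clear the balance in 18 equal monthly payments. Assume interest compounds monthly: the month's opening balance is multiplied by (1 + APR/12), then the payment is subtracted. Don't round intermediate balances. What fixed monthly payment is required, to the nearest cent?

$1,115.21

Monthly rate r = 23.1%/12 = 1.925% = 0.01925.
Level-payment amortization: P = B₀·r / (1 − (1+r)^(−n)) = 16830.00·0.01925 / (1 − 1.01925^(−18)).
Denominator 1 − (1+r)^(−18) = 0.29050876.
P = 323.978 / 0.29050876 ≈ 1115.21.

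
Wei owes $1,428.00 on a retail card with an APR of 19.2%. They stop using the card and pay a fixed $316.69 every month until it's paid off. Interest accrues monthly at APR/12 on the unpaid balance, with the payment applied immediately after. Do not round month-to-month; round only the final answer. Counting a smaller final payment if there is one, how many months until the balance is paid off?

Monthly rate r = 19.2%/12 = 1.6% = 0.016.
Recurrence: B ← B·(1+r) − $316.69.
Month 1: interest $22.85; balance after payment $1,134.16.
Month 2: interest $18.15; balance after payment $835.61.
Month 3: interest $13.37; balance after payment $532.29.
Month 4: interest $8.52; balance after payment $224.12.
Month 5: interest $3.59; balance after payment $0.00.

5 payments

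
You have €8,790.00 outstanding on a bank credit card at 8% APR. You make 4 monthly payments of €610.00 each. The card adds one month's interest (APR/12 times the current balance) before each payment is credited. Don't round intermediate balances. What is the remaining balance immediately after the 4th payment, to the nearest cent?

€6,562.25

Monthly rate r = 8%/12 = 0.666667% = 0.00666667.
Each month: B ← B·(1+r) − €610.00.
Month 1: interest €58.60; balance after payment €8,238.60.
Month 2: interest €54.92; balance after payment €7,683.52.
Month 3: interest €51.22; balance after payment €7,124.75.
Month 4: interest €47.50; balance after payment €6,562.25.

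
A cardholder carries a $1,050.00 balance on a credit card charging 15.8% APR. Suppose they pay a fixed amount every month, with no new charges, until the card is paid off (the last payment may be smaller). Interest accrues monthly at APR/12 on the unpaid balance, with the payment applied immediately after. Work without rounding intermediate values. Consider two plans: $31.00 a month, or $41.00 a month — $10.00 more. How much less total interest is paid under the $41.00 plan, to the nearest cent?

$110.37

Monthly rate r = 15.8%/12 = 1.31667% = 0.0131667.
At $31.00/mo: n = ⌈−ln(1 − rB₀/P)/ln(1+r)⌉ = 46 payments (last $4.53); total interest = total paid − $1,050.00 = $349.53.
At $41.00/mo: 32 payments (last $18.16); total interest $239.16.
Interest saved = $349.53 − $239.16 = $110.37.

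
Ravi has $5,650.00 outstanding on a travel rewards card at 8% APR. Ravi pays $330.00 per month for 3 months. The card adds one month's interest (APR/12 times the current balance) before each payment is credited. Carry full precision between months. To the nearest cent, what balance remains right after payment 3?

$4,767.14

Monthly rate r = 8%/12 = 0.666667% = 0.00666667.
Each month: B ← B·(1+r) − $330.00.
Month 1: interest $37.67; balance after payment $5,357.67.
Month 2: interest $35.72; balance after payment $5,063.38.
Month 3: interest $33.76; balance after payment $4,767.14.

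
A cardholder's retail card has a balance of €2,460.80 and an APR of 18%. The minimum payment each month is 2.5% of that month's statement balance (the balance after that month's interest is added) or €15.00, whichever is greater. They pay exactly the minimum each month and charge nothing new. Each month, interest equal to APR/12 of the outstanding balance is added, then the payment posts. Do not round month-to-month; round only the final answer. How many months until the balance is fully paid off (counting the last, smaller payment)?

197 months

Monthly rate r = 18%/12 = 1.5% = 0.015.
While 2.5% of the post-interest balance exceeds €15.00, each month B ← (B·(1+r))·(1 − 0.025), i.e. B shrinks by the factor (1+r)·0.975 = 0.98962.
This holds for months 1–137. Entering month 138 the balance is €589.60; 2.5% of the post-interest balance is now below €15.00, so the flat €15.00 minimum applies from here.
From month 138 a fixed €15.00 at rate r clears €589.60 in 60 more payments. Total: 137 + 60 = 197 months.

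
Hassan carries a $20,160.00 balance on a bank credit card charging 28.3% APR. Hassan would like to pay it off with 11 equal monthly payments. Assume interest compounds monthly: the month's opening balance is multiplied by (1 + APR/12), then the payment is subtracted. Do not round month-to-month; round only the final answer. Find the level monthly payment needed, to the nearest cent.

$2,102.12

Monthly rate r = 28.3%/12 = 2.35833% = 0.0235833.
Level-payment amortization: P = B₀·r / (1 − (1+r)^(−n)) = 20160.00·0.0235833 / (1 − 1.02358^(−11)).
Denominator 1 − (1+r)^(−11) = 0.226171472.
P = 475.44 / 0.226171472 ≈ 2102.12.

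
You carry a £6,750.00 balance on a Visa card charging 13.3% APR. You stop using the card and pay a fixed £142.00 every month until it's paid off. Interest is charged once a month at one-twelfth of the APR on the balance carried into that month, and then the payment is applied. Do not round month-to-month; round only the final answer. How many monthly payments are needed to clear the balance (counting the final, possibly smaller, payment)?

68 payments

Monthly rate r = 13.3%/12 = 1.10833% = 0.0110833.
Recurrence: B ← B·(1+r) − £142.00.
Month 1: interest £74.81; balance after payment £6,682.81.
Month 2: interest £74.07; balance after payment £6,614.88.
Closed form: n = −ln(1 − rB₀/P)/ln(1+r) = −ln(0.47315)/ln(1.01108) ≈ 67.893, so the balance reaches zero during payment 68.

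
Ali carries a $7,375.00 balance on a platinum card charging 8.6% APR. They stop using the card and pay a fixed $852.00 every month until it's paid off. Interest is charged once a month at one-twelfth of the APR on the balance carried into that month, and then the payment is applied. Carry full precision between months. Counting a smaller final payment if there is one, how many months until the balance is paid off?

9 payments

Monthly rate r = 8.6%/12 = 0.716667% = 0.00716667.
Recurrence: B ← B·(1+r) − $852.00.
Month 1: interest $52.85; balance after payment $6,575.85.
Month 2: interest $47.13; balance after payment $5,770.98.
Closed form: n = −ln(1 − rB₀/P)/ln(1+r) = −ln(0.93796)/ln(1.00717) ≈ 8.968, so the balance reaches zero during payment 9.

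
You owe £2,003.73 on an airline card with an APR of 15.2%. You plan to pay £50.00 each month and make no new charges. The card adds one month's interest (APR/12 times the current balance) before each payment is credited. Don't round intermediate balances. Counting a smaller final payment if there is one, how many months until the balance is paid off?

57 months

Monthly rate r = 15.2%/12 = 1.26667% = 0.0126667.
Recurrence: B ← B·(1+r) − £50.00.
Month 1: interest £25.38; balance after payment £1,979.11.
Month 2: interest £25.07; balance after payment £1,954.18.
Closed form: n = −ln(1 − rB₀/P)/ln(1+r) = −ln(0.49239)/ln(1.01267) ≈ 56.287, so the balance reaches zero during payment 57.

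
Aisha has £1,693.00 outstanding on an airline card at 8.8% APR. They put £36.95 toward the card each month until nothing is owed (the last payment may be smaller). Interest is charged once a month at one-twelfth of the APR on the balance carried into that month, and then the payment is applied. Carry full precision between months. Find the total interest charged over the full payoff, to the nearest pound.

Monthly rate r = 8.8%/12 = 0.733333% = 0.00733333.
Payoff takes n = ⌈−ln(1 − rB₀/P)/ln(1+r)⌉ = ⌈56.042⌉ = 57 payments; the last is £1.57.
Total paid = 56·£36.95 + £1.57 = £2,070.77.
Total interest = total paid − principal = £2,070.77 − £1,693.00 = £377.77.

£378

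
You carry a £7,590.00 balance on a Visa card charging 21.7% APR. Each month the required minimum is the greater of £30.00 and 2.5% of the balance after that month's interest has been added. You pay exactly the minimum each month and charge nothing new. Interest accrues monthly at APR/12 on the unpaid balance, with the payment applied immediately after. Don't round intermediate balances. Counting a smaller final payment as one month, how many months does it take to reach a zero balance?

Monthly rate r = 21.7%/12 = 1.80833% = 0.0180833.
While 2.5% of the post-interest balance exceeds £30.00, each month B ← (B·(1+r))·(1 − 0.025), i.e. B shrinks by the factor (1+r)·0.975 = 0.99263.
This holds for months 1–252. Entering month 253 the balance is £1,177.07; 2.5% of the post-interest balance is now below £30.00, so the flat £30.00 minimum applies from here.
From month 253 a fixed £30.00 at rate r clears £1,177.07 in 69 more payments. Total: 252 + 69 = 321 months.

321 months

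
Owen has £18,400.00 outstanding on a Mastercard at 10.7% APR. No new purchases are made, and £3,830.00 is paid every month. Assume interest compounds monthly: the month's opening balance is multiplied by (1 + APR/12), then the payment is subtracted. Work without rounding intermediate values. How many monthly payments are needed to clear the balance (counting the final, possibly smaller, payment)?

Monthly rate r = 10.7%/12 = 0.891667% = 0.00891667.
Recurrence: B ← B·(1+r) − £3,830.00.
Month 1: interest £164.07; balance after payment £14,734.07.
Month 2: interest £131.38; balance after payment £11,035.45.
Month 3: interest £98.40; balance after payment £7,303.84.
Month 4: interest £65.13; balance after payment £3,538.97.
Month 5: interest £31.56; balance after payment £0.00.

5 months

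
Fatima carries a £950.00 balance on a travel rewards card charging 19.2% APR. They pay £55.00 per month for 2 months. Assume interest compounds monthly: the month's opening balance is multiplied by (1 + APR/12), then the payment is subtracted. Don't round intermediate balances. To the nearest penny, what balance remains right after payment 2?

£869.76

Monthly rate r = 19.2%/12 = 1.6% = 0.016.
Each month: B ← B·(1+r) − £55.00.
Month 1: interest £15.20; balance after payment £910.20.
Month 2: interest £14.56; balance after payment £869.76.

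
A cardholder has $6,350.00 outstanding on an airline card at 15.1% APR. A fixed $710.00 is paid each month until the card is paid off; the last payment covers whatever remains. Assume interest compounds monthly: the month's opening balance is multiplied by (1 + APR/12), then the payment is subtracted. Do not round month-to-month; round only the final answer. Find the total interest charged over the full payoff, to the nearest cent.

$430.01

Monthly rate r = 15.1%/12 = 1.25833% = 0.0125833.
Payoff takes n = ⌈−ln(1 − rB₀/P)/ln(1+r)⌉ = ⌈9.548⌉ = 10 payments; the last is $390.01.
Total paid = 9·$710.00 + $390.01 = $6,780.01.
Total interest = total paid − principal = $6,780.01 − $6,350.00 = $430.01.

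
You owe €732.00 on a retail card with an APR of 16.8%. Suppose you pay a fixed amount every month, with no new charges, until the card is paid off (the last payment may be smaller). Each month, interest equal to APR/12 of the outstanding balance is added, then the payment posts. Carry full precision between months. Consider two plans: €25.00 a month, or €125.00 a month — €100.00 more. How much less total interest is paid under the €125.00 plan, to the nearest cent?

€179.35

Monthly rate r = 16.8%/12 = 1.4% = 0.014.
At €25.00/mo: n = ⌈−ln(1 − rB₀/P)/ln(1+r)⌉ = 38 payments (last €23.55); total interest = total paid − €732.00 = €216.55.
At €125.00/mo: 7 payments (last €19.20); total interest €37.20.
Interest saved = €216.55 − €37.20 = €179.35.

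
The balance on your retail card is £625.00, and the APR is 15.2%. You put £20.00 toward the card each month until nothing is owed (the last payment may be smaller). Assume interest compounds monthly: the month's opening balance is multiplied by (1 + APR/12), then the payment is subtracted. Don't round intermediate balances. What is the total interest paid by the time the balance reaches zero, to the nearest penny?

Monthly rate r = 15.2%/12 = 1.26667% = 0.0126667.
Payoff takes n = ⌈−ln(1 − rB₀/P)/ln(1+r)⌉ = ⌈40.033⌉ = 41 payments; the last is £0.67.
Total paid = 40·£20.00 + £0.67 = £800.67.
Total interest = total paid − principal = £800.67 − £625.00 = £175.67.

£175.67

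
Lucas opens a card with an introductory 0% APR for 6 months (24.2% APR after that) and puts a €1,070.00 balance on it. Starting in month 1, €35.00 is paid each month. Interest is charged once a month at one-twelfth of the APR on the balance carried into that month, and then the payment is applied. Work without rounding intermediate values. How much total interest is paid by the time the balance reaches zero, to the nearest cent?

Promo months 1–6 at r₀ = 0%/12 = 0; months 7+ at r₁ = 24.2%/12 = 0.0201667.
After month 6 (no interest yet): B = €1,070.00 − 6·€35.00 = €860.00.
Then at r₁ with €35.00/mo: n₂ = −ln(1 − r₁·B/P)/ln(1+r₁) ≈ 34.27 → 35 more payments.
Total paid = 40·€35.00 + €9.52 = €1,409.52; interest = €1,409.52 − €1,070.00 = €339.52.

€339.52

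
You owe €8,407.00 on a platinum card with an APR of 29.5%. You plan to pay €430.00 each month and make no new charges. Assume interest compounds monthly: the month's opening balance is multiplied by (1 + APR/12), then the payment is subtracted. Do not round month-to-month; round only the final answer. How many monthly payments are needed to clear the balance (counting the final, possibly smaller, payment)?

Monthly rate r = 29.5%/12 = 2.45833% = 0.0245833.
Recurrence: B ← B·(1+r) − €430.00.
Month 1: interest €206.67; balance after payment €8,183.67.
Month 2: interest €201.18; balance after payment €7,954.85.
Closed form: n = −ln(1 − rB₀/P)/ln(1+r) = −ln(0.51937)/ln(1.02458) ≈ 26.976, so the balance reaches zero during payment 27.

27 payments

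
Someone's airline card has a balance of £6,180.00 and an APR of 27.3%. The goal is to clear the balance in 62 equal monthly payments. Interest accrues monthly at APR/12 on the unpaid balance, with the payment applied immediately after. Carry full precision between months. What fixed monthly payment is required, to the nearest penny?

Monthly rate r = 27.3%/12 = 2.275% = 0.02275.
Level-payment amortization: P = B₀·r / (1 − (1+r)^(−n)) = 6180.00·0.02275 / (1 − 1.02275^(−62)).
Denominator 1 − (1+r)^(−62) = 0.75209132.
P = 140.595 / 0.75209132 ≈ 186.94.

£186.94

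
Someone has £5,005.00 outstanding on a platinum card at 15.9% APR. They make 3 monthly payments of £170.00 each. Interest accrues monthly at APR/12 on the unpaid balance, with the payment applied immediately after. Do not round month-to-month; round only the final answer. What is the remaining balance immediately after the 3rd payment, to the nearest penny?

Monthly rate r = 15.9%/12 = 1.325% = 0.01325.
Each month: B ← B·(1+r) − £170.00.
Month 1: interest £66.32; balance after payment £4,901.32.
Month 2: interest £64.94; balance after payment £4,796.26.
Month 3: interest £63.55; balance after payment £4,689.81.

£4,689.81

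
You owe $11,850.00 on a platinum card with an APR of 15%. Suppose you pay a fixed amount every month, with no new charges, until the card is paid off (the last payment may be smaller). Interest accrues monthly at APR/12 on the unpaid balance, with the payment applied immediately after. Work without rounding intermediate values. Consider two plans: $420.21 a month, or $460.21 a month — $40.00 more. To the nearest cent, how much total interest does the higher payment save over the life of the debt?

$312.71

Monthly rate r = 15%/12 = 1.25% = 0.0125.
At $420.21/mo: n = ⌈−ln(1 − rB₀/P)/ln(1+r)⌉ = 35 payments (last $415.23); total interest = total paid − $11,850.00 = $2,852.37.
At $460.21/mo: 32 payments (last $123.15); total interest $2,539.66.
Interest saved = $2,852.37 − $2,539.66 = $312.71.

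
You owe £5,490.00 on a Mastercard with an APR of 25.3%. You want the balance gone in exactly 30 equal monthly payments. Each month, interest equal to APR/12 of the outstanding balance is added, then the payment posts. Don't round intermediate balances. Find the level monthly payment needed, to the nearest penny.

£248.79

Monthly rate r = 25.3%/12 = 2.10833% = 0.0210833.
Level-payment amortization: P = B₀·r / (1 − (1+r)^(−n)) = 5490.00·0.0210833 / (1 − 1.02108^(−30)).
Denominator 1 − (1+r)^(−30) = 0.465233275.
P = 115.747 / 0.465233275 ≈ 248.79.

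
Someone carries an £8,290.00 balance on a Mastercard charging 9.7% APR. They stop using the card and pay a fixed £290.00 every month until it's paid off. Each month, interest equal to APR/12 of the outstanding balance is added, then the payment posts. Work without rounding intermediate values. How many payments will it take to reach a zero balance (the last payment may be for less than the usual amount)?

33 payments

Monthly rate r = 9.7%/12 = 0.808333% = 0.00808333.
Recurrence: B ← B·(1+r) − £290.00.
Month 1: interest £67.01; balance after payment £8,067.01.
Month 2: interest £65.21; balance after payment £7,842.22.
Closed form: n = −ln(1 − rB₀/P)/ln(1+r) = −ln(0.76893)/ln(1.00808) ≈ 32.637, so the balance reaches zero during payment 33.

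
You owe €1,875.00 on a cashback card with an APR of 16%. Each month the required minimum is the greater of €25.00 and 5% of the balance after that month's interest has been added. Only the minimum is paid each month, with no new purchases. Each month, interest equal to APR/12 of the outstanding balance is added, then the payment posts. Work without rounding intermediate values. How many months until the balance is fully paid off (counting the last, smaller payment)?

59 months

Monthly rate r = 16%/12 = 1.33333% = 0.0133333.
While 5% of the post-interest balance exceeds €25.00, each month B ← (B·(1+r))·(1 − 0.05), i.e. B shrinks by the factor (1+r)·0.95 = 0.96267.
This holds for months 1–36. Entering month 37 the balance is €476.58; 5% of the post-interest balance is now below €25.00, so the flat €25.00 minimum applies from here.
From month 37 a fixed €25.00 at rate r clears €476.58 in 23 more payments. Total: 36 + 23 = 59 months.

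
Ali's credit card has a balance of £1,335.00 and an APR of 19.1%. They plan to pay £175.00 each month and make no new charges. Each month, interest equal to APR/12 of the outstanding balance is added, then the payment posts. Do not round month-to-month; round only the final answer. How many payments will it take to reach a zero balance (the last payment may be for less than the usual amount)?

Monthly rate r = 19.1%/12 = 1.59167% = 0.0159167.
Recurrence: B ← B·(1+r) − £175.00.
Month 1: interest £21.25; balance after payment £1,181.25.
Month 2: interest £18.80; balance after payment £1,025.05.
Closed form: n = −ln(1 − rB₀/P)/ln(1+r) = −ln(0.87858)/ln(1.01592) ≈ 8.198, so the balance reaches zero during payment 9.

9 payments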